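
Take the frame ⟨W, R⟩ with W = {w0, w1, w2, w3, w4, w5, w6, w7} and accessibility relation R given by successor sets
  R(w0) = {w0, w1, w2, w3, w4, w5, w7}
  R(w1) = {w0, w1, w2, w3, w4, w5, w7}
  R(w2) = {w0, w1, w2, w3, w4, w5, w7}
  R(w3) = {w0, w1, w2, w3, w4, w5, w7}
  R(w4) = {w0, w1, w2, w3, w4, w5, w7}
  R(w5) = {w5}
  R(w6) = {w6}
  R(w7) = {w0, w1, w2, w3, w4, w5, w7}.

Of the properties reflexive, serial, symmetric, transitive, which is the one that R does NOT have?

Reflexive: yes — every world is R-related to itself.
Serial: yes — every world has a successor (e.g. w0 R w0).
Symmetric: no — w0 R w5 but not w5 R w0.
Transitive: yes — every two-step R-path is closed by a direct edge.
Only symmetric fails.

symmetric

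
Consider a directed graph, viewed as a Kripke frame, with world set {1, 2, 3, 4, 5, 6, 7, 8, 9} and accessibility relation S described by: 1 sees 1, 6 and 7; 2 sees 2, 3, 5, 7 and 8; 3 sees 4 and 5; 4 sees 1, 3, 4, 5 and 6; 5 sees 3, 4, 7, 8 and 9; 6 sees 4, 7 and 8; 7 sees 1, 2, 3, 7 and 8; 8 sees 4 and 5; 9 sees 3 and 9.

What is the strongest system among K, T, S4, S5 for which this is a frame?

Reflexive (axiom T): no — 3 is not related to itself.
Transitive (axiom 4): no — 1 S 6 and 6 S 4, but not 1 S 4.
Euclidean (axiom 5): no — 1 S 7 and 1 S 6, but not 7 S 6.
So F validates K; T would additionally require S to be reflexive. The strongest is K.

K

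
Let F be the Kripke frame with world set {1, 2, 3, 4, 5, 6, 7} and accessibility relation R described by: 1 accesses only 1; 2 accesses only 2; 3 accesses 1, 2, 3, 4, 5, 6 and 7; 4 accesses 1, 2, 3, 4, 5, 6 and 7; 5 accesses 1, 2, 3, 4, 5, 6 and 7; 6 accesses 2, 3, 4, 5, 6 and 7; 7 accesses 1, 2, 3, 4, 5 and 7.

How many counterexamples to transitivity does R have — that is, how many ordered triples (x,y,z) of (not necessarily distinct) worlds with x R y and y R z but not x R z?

7

Enumerating: (6,3,1), (6,4,1), (6,5,1), (6,7,1), (7,3,6), (7,4,6), (7,5,6).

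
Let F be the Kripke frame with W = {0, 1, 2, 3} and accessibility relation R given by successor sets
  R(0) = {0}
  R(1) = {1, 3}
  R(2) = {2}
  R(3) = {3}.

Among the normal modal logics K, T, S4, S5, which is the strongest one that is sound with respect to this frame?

Reflexive (axiom T): yes — every world is R-related to itself.
Transitive (axiom 4): yes — every two-step R-path is closed by a direct edge.
Euclidean (axiom 5): no — 1 R 3 and 1 R 1, but not 3 R 1.
So F validates K, T, S4; S5 would additionally require R to be Euclidean. The strongest is S4.

S4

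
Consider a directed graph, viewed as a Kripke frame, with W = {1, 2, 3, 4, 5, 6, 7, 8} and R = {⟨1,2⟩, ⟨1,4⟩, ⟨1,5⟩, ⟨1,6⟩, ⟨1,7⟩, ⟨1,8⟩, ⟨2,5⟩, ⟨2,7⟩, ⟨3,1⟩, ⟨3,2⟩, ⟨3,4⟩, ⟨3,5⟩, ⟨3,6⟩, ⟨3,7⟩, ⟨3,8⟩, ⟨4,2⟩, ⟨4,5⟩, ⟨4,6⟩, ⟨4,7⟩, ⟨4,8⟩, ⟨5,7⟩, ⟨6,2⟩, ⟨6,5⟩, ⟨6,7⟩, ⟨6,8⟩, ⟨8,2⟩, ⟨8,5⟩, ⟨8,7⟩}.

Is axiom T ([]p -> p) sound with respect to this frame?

No

By correspondence theory, T is valid on a frame iff R is reflexive.
Reflexive: no — 1 is not related to itself.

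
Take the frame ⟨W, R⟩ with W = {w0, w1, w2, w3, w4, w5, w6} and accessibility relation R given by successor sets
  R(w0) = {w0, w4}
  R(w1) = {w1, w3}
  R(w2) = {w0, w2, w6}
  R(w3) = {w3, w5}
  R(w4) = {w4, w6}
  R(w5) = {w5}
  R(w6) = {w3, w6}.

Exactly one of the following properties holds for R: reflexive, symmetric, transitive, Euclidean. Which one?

reflexive

Reflexive: yes — every world is R-related to itself.
Symmetric: no — w0 R w4 but not w4 R w0.
Transitive: no — w0 R w4 and w4 R w6, but not w0 R w6.
Euclidean: no — w2 R w0 and w2 R w6, but not w0 R w6.
Only reflexive holds.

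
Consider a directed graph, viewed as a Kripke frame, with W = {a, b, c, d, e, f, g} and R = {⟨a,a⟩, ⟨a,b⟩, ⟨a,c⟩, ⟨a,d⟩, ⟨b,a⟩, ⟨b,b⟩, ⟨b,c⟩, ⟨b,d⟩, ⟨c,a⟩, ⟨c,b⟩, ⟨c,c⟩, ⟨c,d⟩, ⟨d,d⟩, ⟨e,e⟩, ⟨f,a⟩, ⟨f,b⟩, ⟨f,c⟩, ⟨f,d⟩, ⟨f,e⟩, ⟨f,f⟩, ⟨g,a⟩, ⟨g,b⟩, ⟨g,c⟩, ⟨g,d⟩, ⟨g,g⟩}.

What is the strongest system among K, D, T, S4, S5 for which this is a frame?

Serial (axiom D): yes — every world has a successor (e.g. a R a).
Reflexive (axiom T): yes — every world is R-related to itself.
Transitive (axiom 4): yes — every two-step R-path is closed by a direct edge.
Euclidean (axiom 5): no — a R d and a R b, but not d R b.
So F validates K, D, T, S4; S5 would additionally require R to be Euclidean. The strongest is S4.

S4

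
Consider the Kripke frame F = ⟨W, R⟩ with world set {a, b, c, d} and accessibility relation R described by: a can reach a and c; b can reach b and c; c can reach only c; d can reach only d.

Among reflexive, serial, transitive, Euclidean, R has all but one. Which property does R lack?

Reflexive: yes — every world is R-related to itself.
Serial: yes — every world has a successor (e.g. a R a).
Transitive: yes — every two-step R-path is closed by a direct edge.
Euclidean: no — a R c and a R a, but not c R a.
Only Euclidean fails.

Euclidean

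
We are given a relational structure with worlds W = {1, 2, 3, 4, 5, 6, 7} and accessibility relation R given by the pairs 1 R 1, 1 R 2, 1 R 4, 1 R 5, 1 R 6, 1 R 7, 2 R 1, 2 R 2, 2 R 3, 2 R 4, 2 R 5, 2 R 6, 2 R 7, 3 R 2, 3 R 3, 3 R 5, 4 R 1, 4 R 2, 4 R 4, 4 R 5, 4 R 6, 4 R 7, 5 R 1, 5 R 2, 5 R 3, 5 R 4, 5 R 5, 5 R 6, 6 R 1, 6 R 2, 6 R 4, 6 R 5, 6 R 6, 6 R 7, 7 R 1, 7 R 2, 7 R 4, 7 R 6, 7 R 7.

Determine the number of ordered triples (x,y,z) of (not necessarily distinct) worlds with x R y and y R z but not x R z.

22

Enumerating: (1,2,3), (1,5,3), (3,2,1), (3,2,4), (3,2,6), (3,2,7), (3,5,1), (3,5,4), (3,5,6), (4,2,3), (4,5,3), (5,1,7), … and 10 more.
Total: 22.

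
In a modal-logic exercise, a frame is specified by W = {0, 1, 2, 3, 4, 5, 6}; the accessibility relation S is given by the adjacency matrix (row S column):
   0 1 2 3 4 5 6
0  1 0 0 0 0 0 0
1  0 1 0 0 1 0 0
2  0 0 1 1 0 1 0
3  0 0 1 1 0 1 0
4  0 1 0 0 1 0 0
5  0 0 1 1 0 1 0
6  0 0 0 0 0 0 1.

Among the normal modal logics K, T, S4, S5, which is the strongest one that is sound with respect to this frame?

Reflexive (axiom T): yes — every world is S-related to itself.
Transitive (axiom 4): yes — every two-step S-path is closed by a direct edge.
Euclidean (axiom 5): yes — any two successors of a common world are S-related.
So F validates K, T, S4, S5. The strongest is S5.

S5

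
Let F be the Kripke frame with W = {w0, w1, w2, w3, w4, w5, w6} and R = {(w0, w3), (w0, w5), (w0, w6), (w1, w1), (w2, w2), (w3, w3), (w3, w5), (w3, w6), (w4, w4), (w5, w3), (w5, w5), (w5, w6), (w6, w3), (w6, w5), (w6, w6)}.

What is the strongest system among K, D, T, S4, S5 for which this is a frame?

Serial (axiom D): yes — every world has a successor (e.g. w0 R w3).
Reflexive (axiom T): no — w0 is not related to itself.
Transitive (axiom 4): yes — every two-step R-path is closed by a direct edge.
Euclidean (axiom 5): yes — any two successors of a common world are R-related.
So F validates K, D; T would additionally require R to be reflexive. The strongest is D.

D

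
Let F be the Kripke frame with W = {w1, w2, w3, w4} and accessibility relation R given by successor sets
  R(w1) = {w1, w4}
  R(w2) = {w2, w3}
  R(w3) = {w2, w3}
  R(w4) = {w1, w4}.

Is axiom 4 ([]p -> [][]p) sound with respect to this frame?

The schema 4 characterises exactly the transitive frames.
Transitive: yes — every two-step R-path is closed by a direct edge.

Yes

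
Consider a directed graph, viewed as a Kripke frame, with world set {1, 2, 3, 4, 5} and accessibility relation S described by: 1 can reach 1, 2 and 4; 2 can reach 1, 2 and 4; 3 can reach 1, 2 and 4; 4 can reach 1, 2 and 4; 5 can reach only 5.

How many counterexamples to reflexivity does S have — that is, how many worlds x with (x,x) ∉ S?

Enumerating: 3.

1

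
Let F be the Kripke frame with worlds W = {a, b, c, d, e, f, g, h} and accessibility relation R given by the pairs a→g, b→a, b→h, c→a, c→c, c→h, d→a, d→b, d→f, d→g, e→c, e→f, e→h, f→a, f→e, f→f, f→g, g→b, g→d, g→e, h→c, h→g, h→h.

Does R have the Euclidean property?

No

Euclidean: no — b R a and b R h, but not a R h.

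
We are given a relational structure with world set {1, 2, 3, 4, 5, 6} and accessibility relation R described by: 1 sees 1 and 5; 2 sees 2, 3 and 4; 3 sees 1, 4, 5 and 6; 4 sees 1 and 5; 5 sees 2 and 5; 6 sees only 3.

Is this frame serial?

Serial: yes — every world has a successor (e.g. 1 R 1).

Yes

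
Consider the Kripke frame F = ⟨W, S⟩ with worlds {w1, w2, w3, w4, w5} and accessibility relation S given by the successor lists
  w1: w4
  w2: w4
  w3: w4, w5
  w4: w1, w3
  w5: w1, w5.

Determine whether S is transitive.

Transitive: no — w1 S w4 and w4 S w3, but not w1 S w3.

No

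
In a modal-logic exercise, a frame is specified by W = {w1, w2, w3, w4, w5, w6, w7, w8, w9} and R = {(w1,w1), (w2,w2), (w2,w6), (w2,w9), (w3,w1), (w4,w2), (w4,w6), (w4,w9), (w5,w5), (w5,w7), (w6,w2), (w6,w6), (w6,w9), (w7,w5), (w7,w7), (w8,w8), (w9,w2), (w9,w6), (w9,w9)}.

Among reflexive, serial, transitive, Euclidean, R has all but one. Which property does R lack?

Reflexive: no — w3 is not related to itself.
Serial: yes — every world has a successor (e.g. w1 R w1).
Transitive: yes — every two-step R-path is closed by a direct edge.
Euclidean: yes — any two successors of a common world are R-related.
Only reflexive fails.

reflexive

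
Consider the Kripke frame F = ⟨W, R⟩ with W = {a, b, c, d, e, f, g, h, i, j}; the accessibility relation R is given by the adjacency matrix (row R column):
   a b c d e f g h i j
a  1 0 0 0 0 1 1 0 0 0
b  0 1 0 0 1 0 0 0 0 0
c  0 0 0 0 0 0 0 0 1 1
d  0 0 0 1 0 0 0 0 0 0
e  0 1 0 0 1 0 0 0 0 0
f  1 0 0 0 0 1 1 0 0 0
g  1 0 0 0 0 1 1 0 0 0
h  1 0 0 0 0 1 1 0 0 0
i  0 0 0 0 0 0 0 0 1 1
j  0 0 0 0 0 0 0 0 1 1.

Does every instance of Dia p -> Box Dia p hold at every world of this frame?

Axiom 5 corresponds to the accessibility relation being Euclidean.
Euclidean: yes — any two successors of a common world are R-related.

Yes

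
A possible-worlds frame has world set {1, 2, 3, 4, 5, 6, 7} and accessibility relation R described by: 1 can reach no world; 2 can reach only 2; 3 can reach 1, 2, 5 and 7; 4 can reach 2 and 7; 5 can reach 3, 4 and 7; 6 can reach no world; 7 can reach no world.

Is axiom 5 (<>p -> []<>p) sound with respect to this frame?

No

The schema 5 characterises exactly the Euclidean frames.
Euclidean: no — 3 R 1 and 3 R 2, but not 1 R 2.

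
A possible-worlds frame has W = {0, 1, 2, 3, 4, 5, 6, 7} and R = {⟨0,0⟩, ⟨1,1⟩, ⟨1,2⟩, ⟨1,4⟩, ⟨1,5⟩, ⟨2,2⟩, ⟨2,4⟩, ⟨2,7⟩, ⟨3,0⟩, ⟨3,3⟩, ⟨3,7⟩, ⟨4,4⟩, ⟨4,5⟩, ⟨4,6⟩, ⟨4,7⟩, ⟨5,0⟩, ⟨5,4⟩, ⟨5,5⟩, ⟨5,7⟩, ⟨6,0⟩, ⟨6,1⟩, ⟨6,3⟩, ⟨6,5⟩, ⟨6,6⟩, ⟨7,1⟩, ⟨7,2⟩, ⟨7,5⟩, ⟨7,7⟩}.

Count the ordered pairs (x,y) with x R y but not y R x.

14

Enumerating: (1,2), (1,4), (1,5), (2,4), (3,0), (3,7), (4,6), (4,7), (5,0), (6,0), (6,1), (6,3), (6,5), (7,1).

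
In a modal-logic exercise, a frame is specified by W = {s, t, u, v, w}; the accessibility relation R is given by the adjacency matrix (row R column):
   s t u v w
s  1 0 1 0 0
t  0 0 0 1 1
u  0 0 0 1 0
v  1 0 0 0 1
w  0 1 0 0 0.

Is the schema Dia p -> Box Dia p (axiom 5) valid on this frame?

No

By correspondence theory, 5 is valid on a frame iff R is Euclidean.
Euclidean: no — t R w and t R v, but not w R v.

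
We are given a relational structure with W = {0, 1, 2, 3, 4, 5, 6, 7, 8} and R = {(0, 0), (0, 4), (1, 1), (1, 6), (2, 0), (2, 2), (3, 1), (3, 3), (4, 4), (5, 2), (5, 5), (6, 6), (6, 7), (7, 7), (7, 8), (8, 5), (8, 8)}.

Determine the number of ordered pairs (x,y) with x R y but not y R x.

8

Enumerating: (0,4), (1,6), (2,0), (3,1), (5,2), (6,7), (7,8), (8,5).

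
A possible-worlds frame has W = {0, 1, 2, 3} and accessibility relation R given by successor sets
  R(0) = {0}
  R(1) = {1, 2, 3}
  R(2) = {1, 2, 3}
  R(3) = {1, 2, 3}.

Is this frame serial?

Yes

Serial: yes — every world has a successor (e.g. 0 R 0).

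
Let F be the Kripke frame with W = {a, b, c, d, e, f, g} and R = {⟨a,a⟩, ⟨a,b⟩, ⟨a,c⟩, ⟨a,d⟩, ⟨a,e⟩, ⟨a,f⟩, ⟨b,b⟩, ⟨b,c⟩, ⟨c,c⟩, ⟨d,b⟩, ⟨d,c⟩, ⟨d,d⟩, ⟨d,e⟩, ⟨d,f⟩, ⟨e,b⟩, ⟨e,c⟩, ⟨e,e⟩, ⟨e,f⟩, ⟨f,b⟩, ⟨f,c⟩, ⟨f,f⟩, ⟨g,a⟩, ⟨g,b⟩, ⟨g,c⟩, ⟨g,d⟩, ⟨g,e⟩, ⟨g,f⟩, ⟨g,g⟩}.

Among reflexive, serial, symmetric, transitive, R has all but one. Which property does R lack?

symmetric

Reflexive: yes — every world is R-related to itself.
Serial: yes — every world has a successor (e.g. a R a).
Symmetric: no — a R b but not b R a.
Transitive: yes — every two-step R-path is closed by a direct edge.
Only symmetric fails.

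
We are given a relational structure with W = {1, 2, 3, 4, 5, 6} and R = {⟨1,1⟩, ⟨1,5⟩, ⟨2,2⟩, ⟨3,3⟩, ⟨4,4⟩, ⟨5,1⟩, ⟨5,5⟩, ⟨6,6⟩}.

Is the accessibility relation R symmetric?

Yes

Symmetric: yes — every pair in R has its reverse in R.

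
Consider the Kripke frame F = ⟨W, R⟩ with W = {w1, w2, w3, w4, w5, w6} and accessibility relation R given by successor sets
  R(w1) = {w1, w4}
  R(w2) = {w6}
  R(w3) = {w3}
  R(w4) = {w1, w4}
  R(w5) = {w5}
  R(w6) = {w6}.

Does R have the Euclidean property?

Euclidean: yes — any two successors of a common world are R-related.

Yes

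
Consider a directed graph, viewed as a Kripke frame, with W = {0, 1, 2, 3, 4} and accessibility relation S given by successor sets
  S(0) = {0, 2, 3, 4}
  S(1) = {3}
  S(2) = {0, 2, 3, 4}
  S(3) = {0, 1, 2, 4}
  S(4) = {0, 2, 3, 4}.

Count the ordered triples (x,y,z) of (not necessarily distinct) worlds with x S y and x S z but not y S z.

11

Enumerating: (0,3,3), (1,3,3), (2,3,3), (3,0,1), (3,1,0), (3,1,1), (3,1,2), (3,1,4), (3,2,1), (3,4,1), (4,3,3).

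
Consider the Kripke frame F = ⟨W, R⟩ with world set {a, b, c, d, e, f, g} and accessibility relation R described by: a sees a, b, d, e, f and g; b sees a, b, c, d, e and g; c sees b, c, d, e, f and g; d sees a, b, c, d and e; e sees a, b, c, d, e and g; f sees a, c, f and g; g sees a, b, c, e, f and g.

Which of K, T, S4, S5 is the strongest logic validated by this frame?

T

Reflexive (axiom T): yes — every world is R-related to itself.
Transitive (axiom 4): no — a R b and b R c, but not a R c.
Euclidean (axiom 5): no — a R b and a R f, but not b R f.
So F validates K, T; S4 would additionally require R to be transitive. The strongest is T.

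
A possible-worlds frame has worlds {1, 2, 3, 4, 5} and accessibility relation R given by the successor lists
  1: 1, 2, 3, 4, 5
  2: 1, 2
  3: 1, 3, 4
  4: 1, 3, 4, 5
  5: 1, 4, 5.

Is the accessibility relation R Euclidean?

Euclidean: no — 1 R 2 and 1 R 3, but not 2 R 3.

No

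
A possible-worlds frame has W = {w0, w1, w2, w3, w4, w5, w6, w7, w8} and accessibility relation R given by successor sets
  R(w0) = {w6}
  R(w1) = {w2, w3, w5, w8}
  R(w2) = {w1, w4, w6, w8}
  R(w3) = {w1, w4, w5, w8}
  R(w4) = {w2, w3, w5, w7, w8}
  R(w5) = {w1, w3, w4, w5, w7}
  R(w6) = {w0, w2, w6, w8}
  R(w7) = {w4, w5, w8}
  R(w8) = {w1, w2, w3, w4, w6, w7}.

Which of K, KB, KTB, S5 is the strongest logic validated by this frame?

KB

Symmetric (axiom B): yes — every pair in R has its reverse in R.
Reflexive (axiom T): no — w0 is not related to itself.
Euclidean (axiom 5): no — w1 R w2 and w1 R w3, but not w2 R w3.
So F validates K, KB; KTB would additionally require R to be reflexive. The strongest is KB.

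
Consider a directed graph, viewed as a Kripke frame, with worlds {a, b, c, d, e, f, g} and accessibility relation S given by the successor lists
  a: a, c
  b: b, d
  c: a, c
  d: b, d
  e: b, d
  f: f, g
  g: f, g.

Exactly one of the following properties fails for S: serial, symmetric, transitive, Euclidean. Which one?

Serial: yes — every world has a successor (e.g. a S a).
Symmetric: no — e S b but not b S e.
Transitive: yes — every two-step S-path is closed by a direct edge.
Euclidean: yes — any two successors of a common world are S-related.
Only symmetric fails.

symmetric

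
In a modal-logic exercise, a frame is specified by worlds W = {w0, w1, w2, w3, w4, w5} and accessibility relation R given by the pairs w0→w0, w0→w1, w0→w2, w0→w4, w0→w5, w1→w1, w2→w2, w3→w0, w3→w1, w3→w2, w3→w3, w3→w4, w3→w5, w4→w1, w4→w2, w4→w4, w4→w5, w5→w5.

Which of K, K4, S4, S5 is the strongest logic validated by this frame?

S4

Transitive (axiom 4): yes — every two-step R-path is closed by a direct edge.
Reflexive (axiom T): yes — every world is R-related to itself.
Euclidean (axiom 5): no — w0 R w1 and w0 R w2, but not w1 R w2.
So F validates K, K4, S4; S5 would additionally require R to be Euclidean. The strongest is S4.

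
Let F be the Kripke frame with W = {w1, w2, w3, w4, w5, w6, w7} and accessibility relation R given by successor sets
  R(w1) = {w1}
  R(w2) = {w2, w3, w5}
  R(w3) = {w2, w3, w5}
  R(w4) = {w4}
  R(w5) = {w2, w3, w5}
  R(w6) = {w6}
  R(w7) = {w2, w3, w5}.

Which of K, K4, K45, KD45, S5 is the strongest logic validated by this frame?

Transitive (axiom 4): yes — every two-step R-path is closed by a direct edge.
Euclidean (axiom 5): yes — any two successors of a common world are R-related.
Serial (axiom D): yes — every world has a successor (e.g. w1 R w1).
Reflexive (axiom T): no — w7 is not related to itself.
So F validates K, K4, K45, KD45; S5 would additionally require R to be reflexive. The strongest is KD45.

KD45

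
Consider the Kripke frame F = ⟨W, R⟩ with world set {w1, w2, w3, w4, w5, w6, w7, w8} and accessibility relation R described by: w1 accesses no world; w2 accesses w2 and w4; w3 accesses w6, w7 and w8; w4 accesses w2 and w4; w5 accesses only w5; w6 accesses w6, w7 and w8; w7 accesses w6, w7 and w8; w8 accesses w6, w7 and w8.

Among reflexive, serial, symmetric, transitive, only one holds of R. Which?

transitive

Reflexive: no — w1 is not related to itself.
Serial: no — w1 has no R-successor.
Symmetric: no — w3 R w6 but not w6 R w3.
Transitive: yes — every two-step R-path is closed by a direct edge.
Only transitive holds.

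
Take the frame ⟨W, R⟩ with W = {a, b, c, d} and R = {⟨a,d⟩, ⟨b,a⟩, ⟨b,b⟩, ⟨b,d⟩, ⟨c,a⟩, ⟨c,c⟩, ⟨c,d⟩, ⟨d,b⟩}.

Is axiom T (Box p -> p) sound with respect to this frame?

No

The schema T characterises exactly the reflexive frames.
Reflexive: no — a is not related to itself.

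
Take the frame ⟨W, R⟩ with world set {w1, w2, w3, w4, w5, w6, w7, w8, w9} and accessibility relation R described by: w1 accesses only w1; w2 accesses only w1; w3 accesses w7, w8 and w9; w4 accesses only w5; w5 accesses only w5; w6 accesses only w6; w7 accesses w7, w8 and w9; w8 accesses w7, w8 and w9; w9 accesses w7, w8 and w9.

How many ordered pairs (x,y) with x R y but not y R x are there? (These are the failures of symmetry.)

5

Enumerating: (w2,w1), (w3,w7), (w3,w8), (w3,w9), (w4,w5).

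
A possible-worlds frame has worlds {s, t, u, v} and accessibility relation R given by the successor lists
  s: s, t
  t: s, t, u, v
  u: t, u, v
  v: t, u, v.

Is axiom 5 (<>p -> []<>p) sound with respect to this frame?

No

Axiom 5 corresponds to the accessibility relation being Euclidean.
Euclidean: no — t R s and t R u, but not s R u.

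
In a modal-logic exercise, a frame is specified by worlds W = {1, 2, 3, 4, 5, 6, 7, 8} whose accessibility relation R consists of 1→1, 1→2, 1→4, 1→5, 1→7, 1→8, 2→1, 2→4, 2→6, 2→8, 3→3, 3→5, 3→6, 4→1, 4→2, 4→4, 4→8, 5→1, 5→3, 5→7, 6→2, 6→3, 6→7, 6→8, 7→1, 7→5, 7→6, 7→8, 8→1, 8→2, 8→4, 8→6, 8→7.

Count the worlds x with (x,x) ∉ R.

5

Enumerating: 2, 5, 6, 7, 8.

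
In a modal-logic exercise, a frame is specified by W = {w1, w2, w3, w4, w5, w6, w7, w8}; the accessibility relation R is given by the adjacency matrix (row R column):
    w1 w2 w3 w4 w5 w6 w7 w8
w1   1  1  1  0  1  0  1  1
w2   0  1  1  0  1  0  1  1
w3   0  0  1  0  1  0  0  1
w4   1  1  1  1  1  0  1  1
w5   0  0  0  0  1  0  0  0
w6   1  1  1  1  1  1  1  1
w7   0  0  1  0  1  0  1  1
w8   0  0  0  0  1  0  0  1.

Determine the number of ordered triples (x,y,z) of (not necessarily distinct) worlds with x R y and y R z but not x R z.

R is transitive; there are no such tuples.

0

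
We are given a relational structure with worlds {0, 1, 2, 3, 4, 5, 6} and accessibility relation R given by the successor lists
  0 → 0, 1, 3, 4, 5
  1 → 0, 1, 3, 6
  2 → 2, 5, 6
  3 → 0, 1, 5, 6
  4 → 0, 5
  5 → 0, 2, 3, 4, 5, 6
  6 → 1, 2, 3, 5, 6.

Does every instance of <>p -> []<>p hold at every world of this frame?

No

The schema 5 characterises exactly the Euclidean frames.
Euclidean: no — 0 R 1 and 0 R 4, but not 1 R 4.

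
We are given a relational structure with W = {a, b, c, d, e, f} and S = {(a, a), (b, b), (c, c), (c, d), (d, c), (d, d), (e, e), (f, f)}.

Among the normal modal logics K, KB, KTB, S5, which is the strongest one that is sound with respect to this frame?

Symmetric (axiom B): yes — every pair in S has its reverse in S.
Reflexive (axiom T): yes — every world is S-related to itself.
Euclidean (axiom 5): yes — any two successors of a common world are S-related.
So F validates K, KB, KTB, S5. The strongest is S5.

S5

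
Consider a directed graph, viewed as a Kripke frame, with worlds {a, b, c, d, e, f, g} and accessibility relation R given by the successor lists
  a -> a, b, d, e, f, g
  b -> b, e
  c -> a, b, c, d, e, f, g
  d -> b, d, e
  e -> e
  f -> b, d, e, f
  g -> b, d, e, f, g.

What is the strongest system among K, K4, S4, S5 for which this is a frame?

S4

Transitive (axiom 4): yes — every two-step R-path is closed by a direct edge.
Reflexive (axiom T): yes — every world is R-related to itself.
Euclidean (axiom 5): no — a R b and a R d, but not b R d.
So F validates K, K4, S4; S5 would additionally require R to be Euclidean. The strongest is S4.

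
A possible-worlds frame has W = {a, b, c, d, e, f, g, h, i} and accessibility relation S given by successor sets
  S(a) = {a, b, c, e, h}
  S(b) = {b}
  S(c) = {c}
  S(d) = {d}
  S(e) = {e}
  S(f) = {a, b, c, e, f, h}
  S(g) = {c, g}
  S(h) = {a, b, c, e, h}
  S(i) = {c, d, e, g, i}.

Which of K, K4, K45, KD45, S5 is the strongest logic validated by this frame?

K4

Transitive (axiom 4): yes — every two-step S-path is closed by a direct edge.
Euclidean (axiom 5): no — a S b and a S c, but not b S c.
Serial (axiom D): yes — every world has a successor (e.g. a S a).
Reflexive (axiom T): yes — every world is S-related to itself.
So F validates K, K4; K45 would additionally require S to be Euclidean. The strongest is K4.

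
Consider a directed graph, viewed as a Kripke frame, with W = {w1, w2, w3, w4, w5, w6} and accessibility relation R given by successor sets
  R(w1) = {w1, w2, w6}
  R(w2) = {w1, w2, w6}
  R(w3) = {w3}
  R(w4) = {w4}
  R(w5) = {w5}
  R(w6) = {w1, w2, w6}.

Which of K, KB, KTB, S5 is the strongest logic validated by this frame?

Symmetric (axiom B): yes — every pair in R has its reverse in R.
Reflexive (axiom T): yes — every world is R-related to itself.
Euclidean (axiom 5): yes — any two successors of a common world are R-related.
So F validates K, KB, KTB, S5. The strongest is S5.

S5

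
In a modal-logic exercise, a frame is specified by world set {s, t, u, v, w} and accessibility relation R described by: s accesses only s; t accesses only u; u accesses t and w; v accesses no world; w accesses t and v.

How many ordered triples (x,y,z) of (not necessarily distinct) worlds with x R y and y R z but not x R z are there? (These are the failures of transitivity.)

Enumerating: (t,u,t), (t,u,w), (u,t,u), (u,w,v), (w,t,u).

5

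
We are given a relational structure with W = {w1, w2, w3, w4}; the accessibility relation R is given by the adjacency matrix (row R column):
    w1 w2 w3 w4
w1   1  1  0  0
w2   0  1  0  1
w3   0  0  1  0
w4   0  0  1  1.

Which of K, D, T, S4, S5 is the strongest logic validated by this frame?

Serial (axiom D): yes — every world has a successor (e.g. w1 R w1).
Reflexive (axiom T): yes — every world is R-related to itself.
Transitive (axiom 4): no — w1 R w2 and w2 R w4, but not w1 R w4.
Euclidean (axiom 5): no — w1 R w2 and w1 R w1, but not w2 R w1.
So F validates K, D, T; S4 would additionally require R to be transitive. The strongest is T.

T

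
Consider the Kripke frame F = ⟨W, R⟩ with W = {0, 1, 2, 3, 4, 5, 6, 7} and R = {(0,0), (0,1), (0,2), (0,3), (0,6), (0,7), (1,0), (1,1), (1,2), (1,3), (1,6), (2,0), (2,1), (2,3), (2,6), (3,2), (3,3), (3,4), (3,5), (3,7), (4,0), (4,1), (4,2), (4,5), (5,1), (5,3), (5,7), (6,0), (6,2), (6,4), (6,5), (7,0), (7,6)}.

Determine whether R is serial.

Serial: yes — every world has a successor (e.g. 0 R 0).

Yes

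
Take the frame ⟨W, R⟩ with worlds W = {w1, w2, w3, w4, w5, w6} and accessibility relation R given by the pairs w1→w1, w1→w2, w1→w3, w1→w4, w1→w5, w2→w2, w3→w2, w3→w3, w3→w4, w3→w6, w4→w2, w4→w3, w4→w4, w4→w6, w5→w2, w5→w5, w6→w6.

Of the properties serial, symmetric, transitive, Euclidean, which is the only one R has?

serial

Serial: yes — every world has a successor (e.g. w1 R w1).
Symmetric: no — w1 R w2 but not w2 R w1.
Transitive: no — w1 R w3 and w3 R w6, but not w1 R w6.
Euclidean: no — w1 R w2 and w1 R w3, but not w2 R w3.
Only serial holds.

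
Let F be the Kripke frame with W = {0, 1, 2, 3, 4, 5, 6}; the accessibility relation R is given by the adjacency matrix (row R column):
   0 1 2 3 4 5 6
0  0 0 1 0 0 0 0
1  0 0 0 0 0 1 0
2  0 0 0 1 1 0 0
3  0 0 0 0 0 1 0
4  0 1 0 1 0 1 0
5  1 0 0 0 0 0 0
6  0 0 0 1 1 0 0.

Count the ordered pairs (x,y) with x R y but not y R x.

11

Enumerating: (0,2), (1,5), (2,3), (2,4), (3,5), (4,1), (4,3), (4,5), (5,0), (6,3), (6,4).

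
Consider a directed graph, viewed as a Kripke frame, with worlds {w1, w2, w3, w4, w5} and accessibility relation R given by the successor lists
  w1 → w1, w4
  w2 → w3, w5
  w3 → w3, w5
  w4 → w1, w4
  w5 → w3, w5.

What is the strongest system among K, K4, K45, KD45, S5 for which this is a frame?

KD45

Transitive (axiom 4): yes — every two-step R-path is closed by a direct edge.
Euclidean (axiom 5): yes — any two successors of a common world are R-related.
Serial (axiom D): yes — every world has a successor (e.g. w1 R w1).
Reflexive (axiom T): no — w2 is not related to itself.
So F validates K, K4, K45, KD45; S5 would additionally require R to be reflexive. The strongest is KD45.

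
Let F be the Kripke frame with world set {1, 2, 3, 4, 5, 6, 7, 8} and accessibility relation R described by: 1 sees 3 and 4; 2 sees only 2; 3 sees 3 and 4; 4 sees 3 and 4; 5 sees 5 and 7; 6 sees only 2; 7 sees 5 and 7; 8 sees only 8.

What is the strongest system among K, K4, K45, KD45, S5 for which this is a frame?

Transitive (axiom 4): yes — every two-step R-path is closed by a direct edge.
Euclidean (axiom 5): yes — any two successors of a common world are R-related.
Serial (axiom D): yes — every world has a successor (e.g. 1 R 3).
Reflexive (axiom T): no — 1 is not related to itself.
So F validates K, K4, K45, KD45; S5 would additionally require R to be reflexive. The strongest is KD45.

KD45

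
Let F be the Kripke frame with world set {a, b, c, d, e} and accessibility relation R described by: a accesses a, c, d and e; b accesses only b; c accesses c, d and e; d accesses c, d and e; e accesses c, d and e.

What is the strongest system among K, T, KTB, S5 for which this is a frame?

T

Reflexive (axiom T): yes — every world is R-related to itself.
Symmetric (axiom B): no — a R c but not c R a.
Euclidean (axiom 5): no — a R c and a R a, but not c R a.
So F validates K, T; KTB would additionally require R to be symmetric. The strongest is T.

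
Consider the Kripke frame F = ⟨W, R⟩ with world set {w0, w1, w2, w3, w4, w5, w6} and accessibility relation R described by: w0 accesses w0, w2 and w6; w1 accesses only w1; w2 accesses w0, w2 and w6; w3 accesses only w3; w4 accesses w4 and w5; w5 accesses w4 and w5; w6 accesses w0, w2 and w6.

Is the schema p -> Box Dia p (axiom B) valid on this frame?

By correspondence theory, B is valid on a frame iff R is symmetric.
Symmetric: yes — every pair in R has its reverse in R.

Yes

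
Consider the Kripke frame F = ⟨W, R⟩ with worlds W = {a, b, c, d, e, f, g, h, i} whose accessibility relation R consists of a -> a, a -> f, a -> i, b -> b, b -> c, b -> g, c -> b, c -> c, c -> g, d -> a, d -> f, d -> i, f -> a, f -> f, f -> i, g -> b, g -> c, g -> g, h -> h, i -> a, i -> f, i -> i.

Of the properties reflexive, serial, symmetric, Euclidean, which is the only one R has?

Euclidean

Reflexive: no — d is not related to itself.
Serial: no — e has no R-successor.
Symmetric: no — d R a but not a R d.
Euclidean: yes — any two successors of a common world are R-related.
Only Euclidean holds.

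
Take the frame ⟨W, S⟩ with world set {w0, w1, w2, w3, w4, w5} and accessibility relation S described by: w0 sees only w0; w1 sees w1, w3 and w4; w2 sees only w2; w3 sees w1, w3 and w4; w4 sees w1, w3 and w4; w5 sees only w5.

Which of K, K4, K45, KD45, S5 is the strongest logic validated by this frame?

S5

Transitive (axiom 4): yes — every two-step S-path is closed by a direct edge.
Euclidean (axiom 5): yes — any two successors of a common world are S-related.
Serial (axiom D): yes — every world has a successor (e.g. w0 S w0).
Reflexive (axiom T): yes — every world is S-related to itself.
So F validates K, K4, K45, KD45, S5. The strongest is S5.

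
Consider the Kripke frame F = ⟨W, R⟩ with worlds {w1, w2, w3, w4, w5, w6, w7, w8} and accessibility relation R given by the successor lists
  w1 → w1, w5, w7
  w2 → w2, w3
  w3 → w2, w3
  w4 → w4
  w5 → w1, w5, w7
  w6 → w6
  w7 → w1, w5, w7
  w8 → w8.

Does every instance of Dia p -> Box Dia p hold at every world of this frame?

Axiom 5 corresponds to the accessibility relation being Euclidean.
Euclidean: yes — any two successors of a common world are R-related.

Yes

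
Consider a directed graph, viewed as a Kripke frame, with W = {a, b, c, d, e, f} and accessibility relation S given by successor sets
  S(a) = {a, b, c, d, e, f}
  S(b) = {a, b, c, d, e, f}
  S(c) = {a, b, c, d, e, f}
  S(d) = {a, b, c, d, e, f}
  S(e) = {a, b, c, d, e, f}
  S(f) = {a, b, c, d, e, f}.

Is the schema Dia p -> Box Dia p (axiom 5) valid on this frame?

Yes

Axiom 5 corresponds to the accessibility relation being Euclidean.
Euclidean: yes — any two successors of a common world are S-related.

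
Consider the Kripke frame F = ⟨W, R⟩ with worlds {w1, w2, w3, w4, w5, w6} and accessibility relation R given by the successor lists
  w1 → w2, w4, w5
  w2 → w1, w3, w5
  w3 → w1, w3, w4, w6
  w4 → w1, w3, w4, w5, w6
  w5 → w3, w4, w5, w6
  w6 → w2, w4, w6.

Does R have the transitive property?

No

Transitive: no — w1 R w2 and w2 R w3, but not w1 R w3.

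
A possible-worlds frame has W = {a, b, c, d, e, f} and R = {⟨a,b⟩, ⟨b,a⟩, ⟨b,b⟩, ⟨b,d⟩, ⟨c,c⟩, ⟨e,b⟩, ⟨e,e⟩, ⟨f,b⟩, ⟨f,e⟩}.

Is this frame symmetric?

No

Symmetric: no — b R d but not d R b.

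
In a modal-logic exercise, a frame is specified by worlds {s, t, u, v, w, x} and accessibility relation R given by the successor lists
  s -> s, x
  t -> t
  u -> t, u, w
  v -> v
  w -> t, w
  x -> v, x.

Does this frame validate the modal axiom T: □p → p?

Yes

By correspondence theory, T is valid on a frame iff R is reflexive.
Reflexive: yes — every world is R-related to itself.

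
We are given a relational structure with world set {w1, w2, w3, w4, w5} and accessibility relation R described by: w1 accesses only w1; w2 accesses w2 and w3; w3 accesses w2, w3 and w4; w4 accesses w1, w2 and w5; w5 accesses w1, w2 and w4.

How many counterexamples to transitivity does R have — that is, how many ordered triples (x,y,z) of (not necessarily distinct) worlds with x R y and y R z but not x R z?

Enumerating: (w2,w3,w4), (w3,w4,w1), (w3,w4,w5), (w4,w2,w3), (w4,w5,w4), (w5,w2,w3), (w5,w4,w5).

7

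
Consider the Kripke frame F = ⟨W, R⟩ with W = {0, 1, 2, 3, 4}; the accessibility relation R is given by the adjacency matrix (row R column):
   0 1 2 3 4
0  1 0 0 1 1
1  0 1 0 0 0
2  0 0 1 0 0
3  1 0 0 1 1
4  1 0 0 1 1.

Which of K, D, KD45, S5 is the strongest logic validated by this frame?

S5

Serial (axiom D): yes — every world has a successor (e.g. 0 R 0).
Euclidean (axiom 5): yes — any two successors of a common world are R-related.
Transitive (axiom 4): yes — every two-step R-path is closed by a direct edge.
Reflexive (axiom T): yes — every world is R-related to itself.
So F validates K, D, KD45, S5. The strongest is S5.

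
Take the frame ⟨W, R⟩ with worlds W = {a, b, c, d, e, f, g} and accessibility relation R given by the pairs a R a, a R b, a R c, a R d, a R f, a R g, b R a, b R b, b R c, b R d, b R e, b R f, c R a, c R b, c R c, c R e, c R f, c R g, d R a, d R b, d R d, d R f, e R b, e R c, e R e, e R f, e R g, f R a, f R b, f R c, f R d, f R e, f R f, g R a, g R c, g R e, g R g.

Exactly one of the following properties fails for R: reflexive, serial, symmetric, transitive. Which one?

Reflexive: yes — every world is R-related to itself.
Serial: yes — every world has a successor (e.g. a R a).
Symmetric: yes — every pair in R has its reverse in R.
Transitive: no — a R b and b R e, but not a R e.
Only transitive fails.

transitive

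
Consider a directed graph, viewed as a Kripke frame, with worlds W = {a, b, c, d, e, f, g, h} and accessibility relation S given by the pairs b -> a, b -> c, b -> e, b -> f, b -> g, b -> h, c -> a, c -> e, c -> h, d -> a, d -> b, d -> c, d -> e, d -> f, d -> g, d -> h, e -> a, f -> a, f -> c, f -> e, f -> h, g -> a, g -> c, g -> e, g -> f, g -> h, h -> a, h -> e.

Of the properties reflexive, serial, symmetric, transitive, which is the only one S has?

transitive

Reflexive: no — a is not related to itself.
Serial: no — a has no S-successor.
Symmetric: no — b S a but not a S b.
Transitive: yes — every two-step S-path is closed by a direct edge.
Only transitive holds.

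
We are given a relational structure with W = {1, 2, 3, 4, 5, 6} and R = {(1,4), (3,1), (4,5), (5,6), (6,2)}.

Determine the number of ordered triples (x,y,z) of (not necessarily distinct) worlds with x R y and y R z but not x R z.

4

Enumerating: (1,4,5), (3,1,4), (4,5,6), (5,6,2).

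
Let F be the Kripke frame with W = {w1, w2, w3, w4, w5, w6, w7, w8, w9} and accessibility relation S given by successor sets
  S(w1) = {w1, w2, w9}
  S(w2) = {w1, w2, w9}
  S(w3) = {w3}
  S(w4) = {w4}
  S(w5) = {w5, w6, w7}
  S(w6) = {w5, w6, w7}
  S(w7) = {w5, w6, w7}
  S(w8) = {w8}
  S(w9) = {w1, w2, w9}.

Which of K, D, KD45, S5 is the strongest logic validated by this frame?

Serial (axiom D): yes — every world has a successor (e.g. w1 S w1).
Euclidean (axiom 5): yes — any two successors of a common world are S-related.
Transitive (axiom 4): yes — every two-step S-path is closed by a direct edge.
Reflexive (axiom T): yes — every world is S-related to itself.
So F validates K, D, KD45, S5. The strongest is S5.

S5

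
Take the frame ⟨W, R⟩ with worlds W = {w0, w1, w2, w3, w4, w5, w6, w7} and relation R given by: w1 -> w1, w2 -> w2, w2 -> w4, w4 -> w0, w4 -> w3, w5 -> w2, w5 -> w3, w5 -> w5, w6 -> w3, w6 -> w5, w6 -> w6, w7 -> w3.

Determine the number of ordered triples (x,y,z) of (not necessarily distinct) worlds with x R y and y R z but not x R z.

4

Enumerating: (w2,w4,w0), (w2,w4,w3), (w5,w2,w4), (w6,w5,w2).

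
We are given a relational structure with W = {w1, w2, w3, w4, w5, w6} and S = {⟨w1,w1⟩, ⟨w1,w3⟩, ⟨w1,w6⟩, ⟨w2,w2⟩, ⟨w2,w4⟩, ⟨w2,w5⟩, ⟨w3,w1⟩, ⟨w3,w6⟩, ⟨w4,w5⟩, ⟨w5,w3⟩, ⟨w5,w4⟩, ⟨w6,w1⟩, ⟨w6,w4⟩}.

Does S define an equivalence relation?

No

Reflexive: no — w3 is not related to itself.
Symmetric: no — w2 S w4 but not w4 S w2.
Transitive: no — w1 S w6 and w6 S w4, but not w1 S w4.
So S is not an equivalence relation.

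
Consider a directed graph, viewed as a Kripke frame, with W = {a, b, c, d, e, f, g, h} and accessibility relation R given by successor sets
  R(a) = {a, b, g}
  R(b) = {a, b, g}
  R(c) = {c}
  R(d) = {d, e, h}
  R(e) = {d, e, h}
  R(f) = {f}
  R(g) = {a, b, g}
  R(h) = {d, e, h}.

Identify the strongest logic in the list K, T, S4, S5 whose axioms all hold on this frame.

Reflexive (axiom T): yes — every world is R-related to itself.
Transitive (axiom 4): yes — every two-step R-path is closed by a direct edge.
Euclidean (axiom 5): yes — any two successors of a common world are R-related.
So F validates K, T, S4, S5. The strongest is S5.

S5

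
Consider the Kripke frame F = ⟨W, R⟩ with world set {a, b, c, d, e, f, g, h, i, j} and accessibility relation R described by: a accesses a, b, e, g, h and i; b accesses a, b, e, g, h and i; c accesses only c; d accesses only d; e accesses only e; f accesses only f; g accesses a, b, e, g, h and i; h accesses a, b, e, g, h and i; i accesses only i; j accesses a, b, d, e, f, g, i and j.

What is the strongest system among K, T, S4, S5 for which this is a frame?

Reflexive (axiom T): yes — every world is R-related to itself.
Transitive (axiom 4): no — j R a and a R h, but not j R h.
Euclidean (axiom 5): no — a R e and a R b, but not e R b.
So F validates K, T; S4 would additionally require R to be transitive. The strongest is T.

T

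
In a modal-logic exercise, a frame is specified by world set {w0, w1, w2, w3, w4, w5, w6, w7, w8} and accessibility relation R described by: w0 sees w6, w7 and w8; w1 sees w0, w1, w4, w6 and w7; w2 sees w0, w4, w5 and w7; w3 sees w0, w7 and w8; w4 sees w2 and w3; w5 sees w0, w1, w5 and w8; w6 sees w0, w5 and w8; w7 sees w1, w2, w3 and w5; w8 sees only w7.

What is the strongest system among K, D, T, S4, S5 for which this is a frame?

Serial (axiom D): yes — every world has a successor (e.g. w0 R w6).
Reflexive (axiom T): no — w0 is not related to itself.
Transitive (axiom 4): no — w0 R w6 and w6 R w5, but not w0 R w5.
Euclidean (axiom 5): no — w0 R w6 and w0 R w7, but not w6 R w7.
So F validates K, D; T would additionally require R to be reflexive. The strongest is D.

D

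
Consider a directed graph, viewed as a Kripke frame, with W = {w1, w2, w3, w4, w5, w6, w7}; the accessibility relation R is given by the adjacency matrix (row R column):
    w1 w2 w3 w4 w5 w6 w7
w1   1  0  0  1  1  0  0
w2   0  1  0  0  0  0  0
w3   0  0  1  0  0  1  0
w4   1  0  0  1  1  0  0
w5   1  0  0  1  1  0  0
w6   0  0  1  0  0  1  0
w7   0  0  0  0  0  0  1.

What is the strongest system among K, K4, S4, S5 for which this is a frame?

Transitive (axiom 4): yes — every two-step R-path is closed by a direct edge.
Reflexive (axiom T): yes — every world is R-related to itself.
Euclidean (axiom 5): yes — any two successors of a common world are R-related.
So F validates K, K4, S4, S5. The strongest is S5.

S5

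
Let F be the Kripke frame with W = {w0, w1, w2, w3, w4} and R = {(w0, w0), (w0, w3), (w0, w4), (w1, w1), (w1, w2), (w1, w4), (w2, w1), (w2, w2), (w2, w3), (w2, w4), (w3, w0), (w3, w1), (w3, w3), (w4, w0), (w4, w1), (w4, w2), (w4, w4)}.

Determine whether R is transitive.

Transitive: no — w0 R w3 and w3 R w1, but not w0 R w1.

No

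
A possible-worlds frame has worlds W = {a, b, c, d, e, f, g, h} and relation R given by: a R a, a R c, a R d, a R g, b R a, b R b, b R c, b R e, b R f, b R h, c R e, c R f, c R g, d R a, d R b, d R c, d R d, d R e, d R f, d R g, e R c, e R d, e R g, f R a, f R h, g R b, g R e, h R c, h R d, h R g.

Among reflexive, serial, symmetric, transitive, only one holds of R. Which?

Reflexive: no — c is not related to itself.
Serial: yes — every world has a successor (e.g. a R a).
Symmetric: no — a R c but not c R a.
Transitive: no — a R c and c R e, but not a R e.
Only serial holds.

serial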